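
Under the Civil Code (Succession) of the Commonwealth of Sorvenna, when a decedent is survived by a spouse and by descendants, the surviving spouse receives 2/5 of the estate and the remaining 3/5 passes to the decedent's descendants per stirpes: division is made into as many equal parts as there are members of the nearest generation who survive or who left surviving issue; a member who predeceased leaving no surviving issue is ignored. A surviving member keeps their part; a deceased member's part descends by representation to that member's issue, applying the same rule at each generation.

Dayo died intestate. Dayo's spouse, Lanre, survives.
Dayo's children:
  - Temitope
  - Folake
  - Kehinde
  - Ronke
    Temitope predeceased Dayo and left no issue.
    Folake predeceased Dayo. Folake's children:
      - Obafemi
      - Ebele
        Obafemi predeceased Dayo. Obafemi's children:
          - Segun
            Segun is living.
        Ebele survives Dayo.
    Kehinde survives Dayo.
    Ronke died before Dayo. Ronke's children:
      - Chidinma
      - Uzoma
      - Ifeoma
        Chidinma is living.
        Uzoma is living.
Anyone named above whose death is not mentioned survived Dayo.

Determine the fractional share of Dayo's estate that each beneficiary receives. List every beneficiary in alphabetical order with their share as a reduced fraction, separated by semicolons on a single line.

Lanre, as surviving spouse, takes 2/5.
The remaining 3/5 passes to Dayo's descendants per stirpes.
Temitope left no surviving issue, so that branch lapses and is disregarded.
The 3/5 is divided into 3 equal shares of 1/5 among Folake, Kehinde, Ronke.
Folake predeceased; the 1/5 allotted to Folake's branch passes to Folake's issue by representation.
The 1/5 is divided into 2 equal shares of 1/10 among Obafemi, Ebele.
Obafemi predeceased; the 1/10 allotted to Obafemi's branch passes to Obafemi's issue by representation.
Segun is the sole taker at this level and receives the full 1/10.
Ebele is living and takes 1/10.
Kehinde is living and takes 1/5.
Ronke predeceased; the 1/5 allotted to Ronke's branch passes to Ronke's issue by representation.
The 1/5 is divided into 3 equal shares of 1/15 among Chidinma, Uzoma, Ifeoma.
Chidinma is living and takes 1/15.
Uzoma is living and takes 1/15.
Ifeoma is living and takes 1/15.

Chidinma 1/15; Ebele 1/10; Ifeoma 1/15; Kehinde 1/5; Lanre 2/5; Segun 1/10; Uzoma 1/15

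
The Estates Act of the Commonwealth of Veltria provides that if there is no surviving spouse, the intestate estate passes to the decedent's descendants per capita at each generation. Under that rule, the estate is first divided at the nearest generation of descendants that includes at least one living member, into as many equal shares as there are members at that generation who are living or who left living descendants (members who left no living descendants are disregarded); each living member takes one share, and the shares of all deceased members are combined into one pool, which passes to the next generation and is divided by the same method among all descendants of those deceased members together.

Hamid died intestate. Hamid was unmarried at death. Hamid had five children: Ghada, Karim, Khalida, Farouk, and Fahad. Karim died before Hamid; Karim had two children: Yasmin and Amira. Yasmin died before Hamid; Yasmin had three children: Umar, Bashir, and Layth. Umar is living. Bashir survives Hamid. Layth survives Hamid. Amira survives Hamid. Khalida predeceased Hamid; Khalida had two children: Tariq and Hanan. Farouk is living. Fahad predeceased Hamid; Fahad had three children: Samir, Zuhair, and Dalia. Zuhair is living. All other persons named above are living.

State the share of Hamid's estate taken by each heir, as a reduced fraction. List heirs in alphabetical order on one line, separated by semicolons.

Amira 3/35; Bashir 1/35; Dalia 3/35; Farouk 1/5; Ghada 1/5; Hanan 3/35; Layth 1/35; Samir 3/35; Tariq 3/35; Umar 1/35; Zuhair 3/35

There is no surviving spouse, so the entire estate passes to Hamid's descendants per capita at each generation.
At generation 1 (Ghada, Karim, Khalida, Farouk, Fahad) there are 5 shares of (1)/5 = 1/5 each.
Living: Ghada and Farouk — each takes 1/5.
Deceased: Karim, Khalida, and Fahad. Their combined 3/5 is pooled and carried to generation 2.
At generation 2 (Yasmin, Amira, Tariq, Hanan, Samir, Zuhair, Dalia) there are 7 shares of (3/5)/7 = 3/35 each.
Living: Amira, Tariq, Hanan, Samir, Zuhair, and Dalia — each takes 3/35.
Deceased: Yasmin. That 3/35 share is carried to generation 3.
At generation 3 (Umar, Bashir, Layth) there are 3 shares of (3/35)/3 = 1/35 each.
Living: Umar, Bashir, and Layth — each takes 1/35.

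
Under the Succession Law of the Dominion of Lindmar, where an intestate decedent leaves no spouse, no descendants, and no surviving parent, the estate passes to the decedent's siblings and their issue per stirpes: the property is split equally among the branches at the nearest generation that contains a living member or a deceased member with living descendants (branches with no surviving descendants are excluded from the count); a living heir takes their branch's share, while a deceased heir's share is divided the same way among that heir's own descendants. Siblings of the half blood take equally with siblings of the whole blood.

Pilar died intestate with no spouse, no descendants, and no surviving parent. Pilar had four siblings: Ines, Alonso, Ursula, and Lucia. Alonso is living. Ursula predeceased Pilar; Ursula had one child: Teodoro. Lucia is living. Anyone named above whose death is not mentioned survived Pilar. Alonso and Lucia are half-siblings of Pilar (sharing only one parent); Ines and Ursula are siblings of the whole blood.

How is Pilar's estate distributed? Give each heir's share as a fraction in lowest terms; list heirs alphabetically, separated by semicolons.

Alonso 1/4; Ines 1/4; Lucia 1/4; Teodoro 1/4

No spouse, descendants, or parent survives, so the estate passes to Pilar's siblings per stirpes.
Half-blood and whole-blood siblings take equally under the stated rule.
The estate is divided into 4 equal shares of 1/4 among Ines, Alonso, Ursula, Lucia.
Ines is living and takes 1/4.
Alonso is living and takes 1/4.
Ursula predeceased; the 1/4 allotted to Ursula's branch passes to Ursula's issue by representation.
Teodoro is the sole taker at this level and receives the full 1/4.
Lucia is living and takes 1/4.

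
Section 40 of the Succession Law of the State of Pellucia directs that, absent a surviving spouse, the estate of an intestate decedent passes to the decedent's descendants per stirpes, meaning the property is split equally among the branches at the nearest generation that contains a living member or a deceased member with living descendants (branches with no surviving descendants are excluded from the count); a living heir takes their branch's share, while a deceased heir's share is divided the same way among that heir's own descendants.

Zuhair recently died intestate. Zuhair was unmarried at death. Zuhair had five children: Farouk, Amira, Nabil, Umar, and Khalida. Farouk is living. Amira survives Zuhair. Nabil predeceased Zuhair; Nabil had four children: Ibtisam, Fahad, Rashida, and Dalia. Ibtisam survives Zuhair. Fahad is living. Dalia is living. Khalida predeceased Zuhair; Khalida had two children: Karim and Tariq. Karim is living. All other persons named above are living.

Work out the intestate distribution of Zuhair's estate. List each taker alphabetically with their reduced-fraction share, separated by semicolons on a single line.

Amira 1/5; Dalia 1/20; Fahad 1/20; Farouk 1/5; Ibtisam 1/20; Karim 1/10; Rashida 1/20; Tariq 1/10; Umar 1/5

There is no surviving spouse, so the entire estate passes to Zuhair's descendants per stirpes.
The estate is divided into 5 equal shares of 1/5 among Farouk, Amira, Nabil, Umar, Khalida.
Farouk is living and takes 1/5.
Amira is living and takes 1/5.
Nabil predeceased; the 1/5 allotted to Nabil's branch passes to Nabil's issue by representation.
The 1/5 is divided into 4 equal shares of 1/20 among Ibtisam, Fahad, Rashida, Dalia.
Ibtisam is living and takes 1/20.
Fahad is living and takes 1/20.
Rashida is living and takes 1/20.
Dalia is living and takes 1/20.
Umar is living and takes 1/5.
Khalida predeceased; the 1/5 allotted to Khalida's branch passes to Khalida's issue by representation.
The 1/5 is divided into 2 equal shares of 1/10 among Karim, Tariq.
Karim is living and takes 1/10.
Tariq is living and takes 1/10.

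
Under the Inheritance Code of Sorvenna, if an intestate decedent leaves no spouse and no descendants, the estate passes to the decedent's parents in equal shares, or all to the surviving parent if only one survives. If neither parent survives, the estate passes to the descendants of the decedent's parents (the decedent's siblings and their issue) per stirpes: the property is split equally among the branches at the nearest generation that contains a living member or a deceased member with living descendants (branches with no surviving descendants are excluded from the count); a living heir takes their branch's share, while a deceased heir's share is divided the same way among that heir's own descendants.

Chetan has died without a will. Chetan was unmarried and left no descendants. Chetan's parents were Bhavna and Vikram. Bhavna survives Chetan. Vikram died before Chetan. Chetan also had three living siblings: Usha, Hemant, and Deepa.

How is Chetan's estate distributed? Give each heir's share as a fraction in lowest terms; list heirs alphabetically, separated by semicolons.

Bhavna 1

Only one parent, Bhavna, survives, so Bhavna takes the entire estate. The siblings take nothing because a surviving parent has priority.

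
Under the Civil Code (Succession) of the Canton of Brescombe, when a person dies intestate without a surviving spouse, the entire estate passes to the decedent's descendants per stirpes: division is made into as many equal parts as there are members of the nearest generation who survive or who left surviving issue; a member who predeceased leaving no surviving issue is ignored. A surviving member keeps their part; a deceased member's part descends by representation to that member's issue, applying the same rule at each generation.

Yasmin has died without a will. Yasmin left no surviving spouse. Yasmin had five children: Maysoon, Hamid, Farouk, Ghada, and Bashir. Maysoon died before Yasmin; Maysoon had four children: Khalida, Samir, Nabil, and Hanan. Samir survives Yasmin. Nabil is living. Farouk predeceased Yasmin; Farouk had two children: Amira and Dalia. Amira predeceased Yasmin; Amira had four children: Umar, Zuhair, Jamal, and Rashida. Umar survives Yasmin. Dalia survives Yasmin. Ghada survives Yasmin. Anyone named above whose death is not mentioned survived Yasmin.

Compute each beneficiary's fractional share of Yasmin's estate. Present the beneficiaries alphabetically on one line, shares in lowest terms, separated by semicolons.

There is no surviving spouse, so the entire estate passes to Yasmin's descendants per stirpes.
The estate is divided into 5 equal shares of 1/5 among Maysoon, Hamid, Farouk, Ghada, Bashir.
Maysoon predeceased; the 1/5 allotted to Maysoon's branch passes to Maysoon's issue by representation.
The 1/5 is divided into 4 equal shares of 1/20 among Khalida, Samir, Nabil, Hanan.
Khalida is living and takes 1/20.
Samir is living and takes 1/20.
Nabil is living and takes 1/20.
Hanan is living and takes 1/20.
Hamid is living and takes 1/5.
Farouk predeceased; the 1/5 allotted to Farouk's branch passes to Farouk's issue by representation.
The 1/5 is divided into 2 equal shares of 1/10 among Amira, Dalia.
Amira predeceased; the 1/10 allotted to Amira's branch passes to Amira's issue by representation.
The 1/10 is divided into 4 equal shares of 1/40 among Umar, Zuhair, Jamal, Rashida.
Umar is living and takes 1/40.
Zuhair is living and takes 1/40.
Jamal is living and takes 1/40.
Rashida is living and takes 1/40.
Dalia is living and takes 1/10.
Ghada is living and takes 1/5.
Bashir is living and takes 1/5.

Bashir 1/5; Dalia 1/10; Ghada 1/5; Hamid 1/5; Hanan 1/20; Jamal 1/40; Khalida 1/20; Nabil 1/20; Rashida 1/40; Samir 1/20; Umar 1/40; Zuhair 1/40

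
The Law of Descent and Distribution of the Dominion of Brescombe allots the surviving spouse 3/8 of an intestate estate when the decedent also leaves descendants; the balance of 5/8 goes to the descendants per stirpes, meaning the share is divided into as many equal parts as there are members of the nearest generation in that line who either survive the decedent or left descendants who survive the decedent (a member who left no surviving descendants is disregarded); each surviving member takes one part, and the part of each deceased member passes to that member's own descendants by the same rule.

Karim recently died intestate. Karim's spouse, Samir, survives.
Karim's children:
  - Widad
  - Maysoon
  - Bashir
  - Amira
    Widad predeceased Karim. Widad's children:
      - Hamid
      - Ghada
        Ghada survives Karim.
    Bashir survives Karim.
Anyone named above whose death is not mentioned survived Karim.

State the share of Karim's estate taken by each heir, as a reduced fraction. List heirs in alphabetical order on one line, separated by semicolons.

Samir, as surviving spouse, takes 3/8.
The remaining 5/8 passes to Karim's descendants per stirpes.
The 5/8 is divided into 4 equal shares of 5/32 among Widad, Maysoon, Bashir, Amira.
Widad predeceased; the 5/32 allotted to Widad's branch passes to Widad's issue by representation.
The 5/32 is divided into 2 equal shares of 5/64 among Hamid, Ghada.
Hamid is living and takes 5/64.
Ghada is living and takes 5/64.
Maysoon is living and takes 5/32.
Bashir is living and takes 5/32.
Amira is living and takes 5/32.

Amira 5/32; Bashir 5/32; Ghada 5/64; Hamid 5/64; Maysoon 5/32; Samir 3/8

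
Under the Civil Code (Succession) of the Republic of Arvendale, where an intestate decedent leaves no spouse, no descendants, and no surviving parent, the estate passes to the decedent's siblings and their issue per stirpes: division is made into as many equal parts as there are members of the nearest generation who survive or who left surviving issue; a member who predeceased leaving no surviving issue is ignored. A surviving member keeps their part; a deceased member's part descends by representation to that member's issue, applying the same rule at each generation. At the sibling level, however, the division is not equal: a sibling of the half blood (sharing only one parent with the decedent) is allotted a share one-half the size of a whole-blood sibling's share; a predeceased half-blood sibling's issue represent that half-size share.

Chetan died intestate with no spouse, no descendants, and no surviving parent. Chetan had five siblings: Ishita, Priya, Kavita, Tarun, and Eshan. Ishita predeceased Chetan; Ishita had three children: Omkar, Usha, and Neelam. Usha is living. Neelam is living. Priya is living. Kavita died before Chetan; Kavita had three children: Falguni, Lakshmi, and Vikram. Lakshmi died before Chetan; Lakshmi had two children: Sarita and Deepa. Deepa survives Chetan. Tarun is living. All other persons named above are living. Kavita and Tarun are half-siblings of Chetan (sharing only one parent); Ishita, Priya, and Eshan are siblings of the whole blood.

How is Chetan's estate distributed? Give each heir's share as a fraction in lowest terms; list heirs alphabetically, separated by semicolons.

Deepa 1/48; Eshan 1/4; Falguni 1/24; Neelam 1/12; Omkar 1/12; Priya 1/4; Sarita 1/48; Tarun 1/8; Usha 1/12; Vikram 1/24

No spouse, descendants, or parent survives, so the estate passes to Chetan's siblings per stirpes.
Half-blood siblings count for one-half the weight of whole-blood siblings at the initial division.
Dividing 1 in proportion to weights (total weight 4): Ishita (weight 1) → 1/4; Priya (weight 1) → 1/4; Kavita (weight 1/2) → 1/8; Tarun (weight 1/2) → 1/8; Eshan (weight 1) → 1/4.
Ishita predeceased; the 1/4 allotted to Ishita's branch passes to Ishita's issue by representation.
The 1/4 is divided into 3 equal shares of 1/12 among Omkar, Usha, Neelam.
Omkar is living and takes 1/12.
Usha is living and takes 1/12.
Neelam is living and takes 1/12.
Priya is living and takes 1/4.
Kavita predeceased; the 1/8 allotted to Kavita's branch passes to Kavita's issue by representation.
The 1/8 is divided into 3 equal shares of 1/24 among Falguni, Lakshmi, Vikram.
Falguni is living and takes 1/24.
Lakshmi predeceased; the 1/24 allotted to Lakshmi's branch passes to Lakshmi's issue by representation.
The 1/24 is divided into 2 equal shares of 1/48 among Sarita, Deepa.
Sarita is living and takes 1/48.
Deepa is living and takes 1/48.
Vikram is living and takes 1/24.
Tarun is living and takes 1/8.
Eshan is living and takes 1/4.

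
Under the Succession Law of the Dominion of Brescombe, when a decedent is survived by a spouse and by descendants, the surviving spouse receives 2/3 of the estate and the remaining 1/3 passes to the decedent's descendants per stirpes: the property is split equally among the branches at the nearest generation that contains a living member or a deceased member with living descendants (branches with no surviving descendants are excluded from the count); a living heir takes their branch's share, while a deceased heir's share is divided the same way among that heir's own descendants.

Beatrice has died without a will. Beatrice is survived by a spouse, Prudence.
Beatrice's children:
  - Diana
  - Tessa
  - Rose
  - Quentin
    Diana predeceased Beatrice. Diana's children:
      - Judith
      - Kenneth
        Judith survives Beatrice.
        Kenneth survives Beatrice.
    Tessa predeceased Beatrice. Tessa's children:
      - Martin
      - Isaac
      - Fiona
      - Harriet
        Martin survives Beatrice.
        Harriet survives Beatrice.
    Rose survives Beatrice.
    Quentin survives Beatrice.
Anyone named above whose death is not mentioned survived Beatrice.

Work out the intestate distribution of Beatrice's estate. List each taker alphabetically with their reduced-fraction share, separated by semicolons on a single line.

Fiona 1/48; Harriet 1/48; Isaac 1/48; Judith 1/24; Kenneth 1/24; Martin 1/48; Prudence 2/3; Quentin 1/12; Rose 1/12

Prudence, as surviving spouse, takes 2/3.
The remaining 1/3 passes to Beatrice's descendants per stirpes.
The 1/3 is divided into 4 equal shares of 1/12 among Diana, Tessa, Rose, Quentin.
Diana predeceased; the 1/12 allotted to Diana's branch passes to Diana's issue by representation.
The 1/12 is divided into 2 equal shares of 1/24 among Judith, Kenneth.
Judith is living and takes 1/24.
Kenneth is living and takes 1/24.
Tessa predeceased; the 1/12 allotted to Tessa's branch passes to Tessa's issue by representation.
The 1/12 is divided into 4 equal shares of 1/48 among Martin, Isaac, Fiona, Harriet.
Martin is living and takes 1/48.
Isaac is living and takes 1/48.
Fiona is living and takes 1/48.
Harriet is living and takes 1/48.
Rose is living and takes 1/12.
Quentin is living and takes 1/12.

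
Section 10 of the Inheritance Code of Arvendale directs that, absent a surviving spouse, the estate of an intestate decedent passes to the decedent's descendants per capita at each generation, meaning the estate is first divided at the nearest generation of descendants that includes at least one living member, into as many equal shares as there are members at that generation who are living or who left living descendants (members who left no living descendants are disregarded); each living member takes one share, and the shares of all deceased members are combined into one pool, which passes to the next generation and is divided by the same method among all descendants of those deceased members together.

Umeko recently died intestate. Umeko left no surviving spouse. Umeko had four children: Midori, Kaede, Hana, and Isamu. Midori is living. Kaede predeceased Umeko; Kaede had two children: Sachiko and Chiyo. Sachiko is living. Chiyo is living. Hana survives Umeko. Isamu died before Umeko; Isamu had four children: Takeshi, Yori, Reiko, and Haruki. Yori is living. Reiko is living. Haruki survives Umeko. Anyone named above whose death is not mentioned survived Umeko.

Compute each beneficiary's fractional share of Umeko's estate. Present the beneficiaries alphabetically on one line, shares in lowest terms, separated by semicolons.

Chiyo 1/12; Hana 1/4; Haruki 1/12; Midori 1/4; Reiko 1/12; Sachiko 1/12; Takeshi 1/12; Yori 1/12

There is no surviving spouse, so the entire estate passes to Umeko's descendants per capita at each generation.
At generation 1 (Midori, Kaede, Hana, Isamu) there are 4 shares of (1)/4 = 1/4 each.
Living: Midori and Hana — each takes 1/4.
Deceased: Kaede and Isamu. Their combined 1/2 is pooled and carried to generation 2.
At generation 2 (Sachiko, Chiyo, Takeshi, Yori, Reiko, Haruki) there are 6 shares of (1/2)/6 = 1/12 each.
Living: Sachiko, Chiyo, Takeshi, Yori, Reiko, and Haruki — each takes 1/12.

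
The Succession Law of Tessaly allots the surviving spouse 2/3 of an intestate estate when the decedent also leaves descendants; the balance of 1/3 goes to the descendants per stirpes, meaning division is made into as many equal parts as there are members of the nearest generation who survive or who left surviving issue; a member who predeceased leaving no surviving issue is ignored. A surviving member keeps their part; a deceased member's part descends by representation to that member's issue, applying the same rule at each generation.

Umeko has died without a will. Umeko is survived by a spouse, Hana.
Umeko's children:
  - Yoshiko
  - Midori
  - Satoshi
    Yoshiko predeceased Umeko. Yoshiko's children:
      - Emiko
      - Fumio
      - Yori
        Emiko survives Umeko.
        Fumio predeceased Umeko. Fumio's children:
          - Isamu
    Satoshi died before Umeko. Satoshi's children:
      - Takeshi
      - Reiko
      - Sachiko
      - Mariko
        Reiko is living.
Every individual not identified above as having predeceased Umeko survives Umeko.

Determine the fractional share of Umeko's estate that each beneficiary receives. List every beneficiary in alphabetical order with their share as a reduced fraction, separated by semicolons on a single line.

Hana, as surviving spouse, takes 2/3.
The remaining 1/3 passes to Umeko's descendants per stirpes.
The 1/3 is divided into 3 equal shares of 1/9 among Yoshiko, Midori, Satoshi.
Yoshiko predeceased; the 1/9 allotted to Yoshiko's branch passes to Yoshiko's issue by representation.
The 1/9 is divided into 3 equal shares of 1/27 among Emiko, Fumio, Yori.
Emiko is living and takes 1/27.
Fumio predeceased; the 1/27 allotted to Fumio's branch passes to Fumio's issue by representation.
Isamu is the sole taker at this level and receives the full 1/27.
Yori is living and takes 1/27.
Midori is living and takes 1/9.
Satoshi predeceased; the 1/9 allotted to Satoshi's branch passes to Satoshi's issue by representation.
The 1/9 is divided into 4 equal shares of 1/36 among Takeshi, Reiko, Sachiko, Mariko.
Takeshi is living and takes 1/36.
Reiko is living and takes 1/36.
Sachiko is living and takes 1/36.
Mariko is living and takes 1/36.

Emiko 1/27; Hana 2/3; Isamu 1/27; Mariko 1/36; Midori 1/9; Reiko 1/36; Sachiko 1/36; Takeshi 1/36; Yori 1/27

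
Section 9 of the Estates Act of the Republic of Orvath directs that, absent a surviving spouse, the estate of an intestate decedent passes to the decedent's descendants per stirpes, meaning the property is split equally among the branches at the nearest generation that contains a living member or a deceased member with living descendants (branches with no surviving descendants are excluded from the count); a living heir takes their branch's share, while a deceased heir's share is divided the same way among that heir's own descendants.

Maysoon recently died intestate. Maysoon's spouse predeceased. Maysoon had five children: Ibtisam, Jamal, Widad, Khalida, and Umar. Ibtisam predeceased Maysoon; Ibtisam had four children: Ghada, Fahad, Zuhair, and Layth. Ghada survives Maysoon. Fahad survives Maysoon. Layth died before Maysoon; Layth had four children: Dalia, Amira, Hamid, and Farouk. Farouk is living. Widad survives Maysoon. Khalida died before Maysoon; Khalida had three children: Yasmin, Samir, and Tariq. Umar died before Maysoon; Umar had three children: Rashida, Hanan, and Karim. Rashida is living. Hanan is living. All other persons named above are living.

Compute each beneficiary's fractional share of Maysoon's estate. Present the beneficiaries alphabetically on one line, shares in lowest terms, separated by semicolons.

There is no surviving spouse, so the entire estate passes to Maysoon's descendants per stirpes.
The estate is divided into 5 equal shares of 1/5 among Ibtisam, Jamal, Widad, Khalida, Umar.
Ibtisam predeceased; the 1/5 allotted to Ibtisam's branch passes to Ibtisam's issue by representation.
The 1/5 is divided into 4 equal shares of 1/20 among Ghada, Fahad, Zuhair, Layth.
Ghada is living and takes 1/20.
Fahad is living and takes 1/20.
Zuhair is living and takes 1/20.
Layth predeceased; the 1/20 allotted to Layth's branch passes to Layth's issue by representation.
The 1/20 is divided into 4 equal shares of 1/80 among Dalia, Amira, Hamid, Farouk.
Dalia is living and takes 1/80.
Amira is living and takes 1/80.
Hamid is living and takes 1/80.
Farouk is living and takes 1/80.
Jamal is living and takes 1/5.
Widad is living and takes 1/5.
Khalida predeceased; the 1/5 allotted to Khalida's branch passes to Khalida's issue by representation.
The 1/5 is divided into 3 equal shares of 1/15 among Yasmin, Samir, Tariq.
Yasmin is living and takes 1/15.
Samir is living and takes 1/15.
Tariq is living and takes 1/15.
Umar predeceased; the 1/5 allotted to Umar's branch passes to Umar's issue by representation.
The 1/5 is divided into 3 equal shares of 1/15 among Rashida, Hanan, Karim.
Rashida is living and takes 1/15.
Hanan is living and takes 1/15.
Karim is living and takes 1/15.

Amira 1/80; Dalia 1/80; Fahad 1/20; Farouk 1/80; Ghada 1/20; Hamid 1/80; Hanan 1/15; Jamal 1/5; Karim 1/15; Rashida 1/15; Samir 1/15; Tariq 1/15; Widad 1/5; Yasmin 1/15; Zuhair 1/20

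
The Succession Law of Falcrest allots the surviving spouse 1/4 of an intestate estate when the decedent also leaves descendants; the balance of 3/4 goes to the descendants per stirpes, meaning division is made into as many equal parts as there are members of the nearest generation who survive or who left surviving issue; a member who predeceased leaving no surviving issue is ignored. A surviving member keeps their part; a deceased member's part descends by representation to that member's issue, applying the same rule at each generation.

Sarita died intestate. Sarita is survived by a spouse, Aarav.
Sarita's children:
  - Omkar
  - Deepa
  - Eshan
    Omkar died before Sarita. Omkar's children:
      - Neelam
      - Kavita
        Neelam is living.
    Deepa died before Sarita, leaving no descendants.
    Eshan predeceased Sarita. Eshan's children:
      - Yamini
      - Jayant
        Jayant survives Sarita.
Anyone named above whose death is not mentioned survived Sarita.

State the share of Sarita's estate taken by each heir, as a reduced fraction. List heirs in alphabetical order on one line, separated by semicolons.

Aarav 1/4; Jayant 3/16; Kavita 3/16; Neelam 3/16; Yamini 3/16

Aarav, as surviving spouse, takes 1/4.
The remaining 3/4 passes to Sarita's descendants per stirpes.
Deepa left no surviving issue, so that branch lapses and is disregarded.
The 3/4 is divided into 2 equal shares of 3/8 among Omkar, Eshan.
Omkar predeceased; the 3/8 allotted to Omkar's branch passes to Omkar's issue by representation.
The 3/8 is divided into 2 equal shares of 3/16 among Neelam, Kavita.
Neelam is living and takes 3/16.
Kavita is living and takes 3/16.
Eshan predeceased; the 3/8 allotted to Eshan's branch passes to Eshan's issue by representation.
The 3/8 is divided into 2 equal shares of 3/16 among Yamini, Jayant.
Yamini is living and takes 3/16.
Jayant is living and takes 3/16.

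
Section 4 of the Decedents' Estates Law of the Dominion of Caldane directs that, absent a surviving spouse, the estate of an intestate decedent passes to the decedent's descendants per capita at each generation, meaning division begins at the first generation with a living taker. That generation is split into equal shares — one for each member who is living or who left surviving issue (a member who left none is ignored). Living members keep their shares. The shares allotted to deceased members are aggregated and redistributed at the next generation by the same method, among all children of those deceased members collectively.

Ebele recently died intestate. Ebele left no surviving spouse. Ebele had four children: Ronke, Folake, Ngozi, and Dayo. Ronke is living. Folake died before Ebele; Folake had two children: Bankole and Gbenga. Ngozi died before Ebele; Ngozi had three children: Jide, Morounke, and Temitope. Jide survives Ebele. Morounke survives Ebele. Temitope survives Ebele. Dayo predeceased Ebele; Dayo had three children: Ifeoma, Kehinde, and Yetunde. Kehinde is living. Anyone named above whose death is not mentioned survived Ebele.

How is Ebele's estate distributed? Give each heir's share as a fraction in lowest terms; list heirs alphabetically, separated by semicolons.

There is no surviving spouse, so the entire estate passes to Ebele's descendants per capita at each generation.
At generation 1 (Ronke, Folake, Ngozi, Dayo) there are 4 shares of (1)/4 = 1/4 each.
Living: Ronke — each takes 1/4.
Deceased: Folake, Ngozi, and Dayo. Their combined 3/4 is pooled and carried to generation 2.
At generation 2 (Bankole, Gbenga, Jide, Morounke, Temitope, Ifeoma, Kehinde, Yetunde) there are 8 shares of (3/4)/8 = 3/32 each.
Living: Bankole, Gbenga, Jide, Morounke, Temitope, Ifeoma, Kehinde, and Yetunde — each takes 3/32.

Bankole 3/32; Gbenga 3/32; Ifeoma 3/32; Jide 3/32; Kehinde 3/32; Morounke 3/32; Ronke 1/4; Temitope 3/32; Yetunde 3/32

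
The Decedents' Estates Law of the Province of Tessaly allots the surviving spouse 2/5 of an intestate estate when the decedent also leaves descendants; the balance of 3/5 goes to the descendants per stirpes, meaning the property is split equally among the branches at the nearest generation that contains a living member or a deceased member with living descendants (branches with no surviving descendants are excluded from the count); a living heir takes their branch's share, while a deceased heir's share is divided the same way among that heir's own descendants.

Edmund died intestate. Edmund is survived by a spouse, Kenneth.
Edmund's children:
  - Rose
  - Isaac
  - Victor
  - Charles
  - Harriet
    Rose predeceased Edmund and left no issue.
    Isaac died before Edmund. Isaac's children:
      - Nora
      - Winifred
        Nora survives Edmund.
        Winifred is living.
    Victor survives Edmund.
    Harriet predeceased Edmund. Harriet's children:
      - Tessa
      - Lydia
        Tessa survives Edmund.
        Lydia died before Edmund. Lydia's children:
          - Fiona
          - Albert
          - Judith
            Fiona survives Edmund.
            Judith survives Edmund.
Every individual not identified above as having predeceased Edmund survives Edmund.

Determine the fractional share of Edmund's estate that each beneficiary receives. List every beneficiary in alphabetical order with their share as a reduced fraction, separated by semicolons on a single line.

Kenneth, as surviving spouse, takes 2/5.
The remaining 3/5 passes to Edmund's descendants per stirpes.
Rose left no surviving issue, so that branch lapses and is disregarded.
The 3/5 is divided into 4 equal shares of 3/20 among Isaac, Victor, Charles, Harriet.
Isaac predeceased; the 3/20 allotted to Isaac's branch passes to Isaac's issue by representation.
The 3/20 is divided into 2 equal shares of 3/40 among Nora, Winifred.
Nora is living and takes 3/40.
Winifred is living and takes 3/40.
Victor is living and takes 3/20.
Charles is living and takes 3/20.
Harriet predeceased; the 3/20 allotted to Harriet's branch passes to Harriet's issue by representation.
The 3/20 is divided into 2 equal shares of 3/40 among Tessa, Lydia.
Tessa is living and takes 3/40.
Lydia predeceased; the 3/40 allotted to Lydia's branch passes to Lydia's issue by representation.
The 3/40 is divided into 3 equal shares of 1/40 among Fiona, Albert, Judith.
Fiona is living and takes 1/40.
Albert is living and takes 1/40.
Judith is living and takes 1/40.

Albert 1/40; Charles 3/20; Fiona 1/40; Judith 1/40; Kenneth 2/5; Nora 3/40; Tessa 3/40; Victor 3/20; Winifred 3/40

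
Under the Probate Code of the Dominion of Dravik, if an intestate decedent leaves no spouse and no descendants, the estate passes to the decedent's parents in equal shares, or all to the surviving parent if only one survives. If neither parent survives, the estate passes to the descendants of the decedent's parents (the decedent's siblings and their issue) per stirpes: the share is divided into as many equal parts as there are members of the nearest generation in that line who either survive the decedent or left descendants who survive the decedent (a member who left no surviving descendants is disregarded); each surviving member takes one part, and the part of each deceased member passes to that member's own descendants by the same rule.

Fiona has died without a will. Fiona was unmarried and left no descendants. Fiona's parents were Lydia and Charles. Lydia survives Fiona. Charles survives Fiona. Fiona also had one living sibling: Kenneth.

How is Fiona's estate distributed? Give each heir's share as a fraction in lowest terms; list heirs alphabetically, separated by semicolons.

Charles 1/2; Lydia 1/2

Both parents survive, so Lydia and Charles each take 1/2. The siblings take nothing because a surviving parent has priority.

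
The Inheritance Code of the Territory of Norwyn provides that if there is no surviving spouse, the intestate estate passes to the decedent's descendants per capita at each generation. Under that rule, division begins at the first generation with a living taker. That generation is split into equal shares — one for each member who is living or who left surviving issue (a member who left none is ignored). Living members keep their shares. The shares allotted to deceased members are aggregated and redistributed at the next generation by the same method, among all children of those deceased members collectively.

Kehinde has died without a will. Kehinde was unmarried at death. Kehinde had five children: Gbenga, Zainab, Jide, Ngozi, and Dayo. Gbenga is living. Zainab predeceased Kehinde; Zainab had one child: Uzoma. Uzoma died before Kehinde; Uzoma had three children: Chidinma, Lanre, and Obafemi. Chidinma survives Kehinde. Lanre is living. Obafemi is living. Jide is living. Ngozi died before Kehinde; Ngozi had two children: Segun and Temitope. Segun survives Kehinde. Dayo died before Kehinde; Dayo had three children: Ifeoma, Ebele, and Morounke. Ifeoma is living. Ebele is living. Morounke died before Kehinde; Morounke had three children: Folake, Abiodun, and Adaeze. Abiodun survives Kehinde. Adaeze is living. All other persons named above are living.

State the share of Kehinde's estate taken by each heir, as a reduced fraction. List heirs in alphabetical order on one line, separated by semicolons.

Abiodun 1/30; Adaeze 1/30; Chidinma 1/30; Ebele 1/10; Folake 1/30; Gbenga 1/5; Ifeoma 1/10; Jide 1/5; Lanre 1/30; Obafemi 1/30; Segun 1/10; Temitope 1/10

There is no surviving spouse, so the entire estate passes to Kehinde's descendants per capita at each generation.
At generation 1 (Gbenga, Zainab, Jide, Ngozi, Dayo) there are 5 shares of (1)/5 = 1/5 each.
Living: Gbenga and Jide — each takes 1/5.
Deceased: Zainab, Ngozi, and Dayo. Their combined 3/5 is pooled and carried to generation 2.
At generation 2 (Uzoma, Segun, Temitope, Ifeoma, Ebele, Morounke) there are 6 shares of (3/5)/6 = 1/10 each.
Living: Segun, Temitope, Ifeoma, and Ebele — each takes 1/10.
Deceased: Uzoma and Morounke. Their combined 1/5 is pooled and carried to generation 3.
At generation 3 (Chidinma, Lanre, Obafemi, Folake, Abiodun, Adaeze) there are 6 shares of (1/5)/6 = 1/30 each.
Living: Chidinma, Lanre, Obafemi, Folake, Abiodun, and Adaeze — each takes 1/30.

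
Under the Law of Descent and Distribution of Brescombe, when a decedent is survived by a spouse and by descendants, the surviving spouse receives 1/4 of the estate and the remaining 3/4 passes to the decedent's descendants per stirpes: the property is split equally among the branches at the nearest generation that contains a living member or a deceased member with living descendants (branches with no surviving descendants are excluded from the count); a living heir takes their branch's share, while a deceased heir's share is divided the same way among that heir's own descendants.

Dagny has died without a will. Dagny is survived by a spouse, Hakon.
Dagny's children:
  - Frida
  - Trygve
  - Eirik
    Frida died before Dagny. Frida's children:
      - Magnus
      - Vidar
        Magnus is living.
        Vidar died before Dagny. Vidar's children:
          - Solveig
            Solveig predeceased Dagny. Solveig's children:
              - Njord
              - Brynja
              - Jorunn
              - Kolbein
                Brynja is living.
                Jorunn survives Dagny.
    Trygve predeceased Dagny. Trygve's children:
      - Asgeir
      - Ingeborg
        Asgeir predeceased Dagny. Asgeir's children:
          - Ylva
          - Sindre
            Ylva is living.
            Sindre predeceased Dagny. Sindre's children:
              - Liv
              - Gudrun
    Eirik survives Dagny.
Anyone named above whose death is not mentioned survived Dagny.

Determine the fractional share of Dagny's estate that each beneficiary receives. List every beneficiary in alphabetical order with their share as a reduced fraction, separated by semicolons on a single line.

Hakon, as surviving spouse, takes 1/4.
The remaining 3/4 passes to Dagny's descendants per stirpes.
The 3/4 is divided into 3 equal shares of 1/4 among Frida, Trygve, Eirik.
Frida predeceased; the 1/4 allotted to Frida's branch passes to Frida's issue by representation.
The 1/4 is divided into 2 equal shares of 1/8 among Magnus, Vidar.
Magnus is living and takes 1/8.
Vidar predeceased; the 1/8 allotted to Vidar's branch passes to Vidar's issue by representation.
Solveig's line is the sole branch at this level, so the full 1/8 passes to Solveig's issue by representation.
The 1/8 is divided into 4 equal shares of 1/32 among Njord, Brynja, Jorunn, Kolbein.
Njord is living and takes 1/32.
Brynja is living and takes 1/32.
Jorunn is living and takes 1/32.
Kolbein is living and takes 1/32.
Trygve predeceased; the 1/4 allotted to Trygve's branch passes to Trygve's issue by representation.
The 1/4 is divided into 2 equal shares of 1/8 among Asgeir, Ingeborg.
Asgeir predeceased; the 1/8 allotted to Asgeir's branch passes to Asgeir's issue by representation.
The 1/8 is divided into 2 equal shares of 1/16 among Ylva, Sindre.
Ylva is living and takes 1/16.
Sindre predeceased; the 1/16 allotted to Sindre's branch passes to Sindre's issue by representation.
The 1/16 is divided into 2 equal shares of 1/32 among Liv, Gudrun.
Liv is living and takes 1/32.
Gudrun is living and takes 1/32.
Ingeborg is living and takes 1/8.
Eirik is living and takes 1/4.

Brynja 1/32; Eirik 1/4; Gudrun 1/32; Hakon 1/4; Ingeborg 1/8; Jorunn 1/32; Kolbein 1/32; Liv 1/32; Magnus 1/8; Njord 1/32; Ylva 1/16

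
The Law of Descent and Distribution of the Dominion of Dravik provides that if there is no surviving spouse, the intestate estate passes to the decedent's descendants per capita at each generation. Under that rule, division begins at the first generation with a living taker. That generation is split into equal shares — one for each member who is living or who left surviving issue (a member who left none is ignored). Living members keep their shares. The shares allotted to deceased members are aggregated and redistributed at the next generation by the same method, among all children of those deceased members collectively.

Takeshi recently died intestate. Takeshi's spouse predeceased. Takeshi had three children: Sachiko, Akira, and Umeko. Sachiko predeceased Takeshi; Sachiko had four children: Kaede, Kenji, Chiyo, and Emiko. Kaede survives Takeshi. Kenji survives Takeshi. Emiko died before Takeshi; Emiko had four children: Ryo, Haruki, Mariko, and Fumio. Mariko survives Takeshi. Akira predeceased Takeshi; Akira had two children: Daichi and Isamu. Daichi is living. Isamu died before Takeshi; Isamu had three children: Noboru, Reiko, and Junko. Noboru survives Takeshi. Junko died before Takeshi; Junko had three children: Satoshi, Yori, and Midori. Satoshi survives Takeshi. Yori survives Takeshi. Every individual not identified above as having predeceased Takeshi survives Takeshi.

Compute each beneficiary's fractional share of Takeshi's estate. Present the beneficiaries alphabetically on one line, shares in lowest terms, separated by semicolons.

Chiyo 1/9; Daichi 1/9; Fumio 2/63; Haruki 2/63; Kaede 1/9; Kenji 1/9; Mariko 2/63; Midori 2/189; Noboru 2/63; Reiko 2/63; Ryo 2/63; Satoshi 2/189; Umeko 1/3; Yori 2/189

There is no surviving spouse, so the entire estate passes to Takeshi's descendants per capita at each generation.
At generation 1 (Sachiko, Akira, Umeko) there are 3 shares of (1)/3 = 1/3 each.
Living: Umeko — each takes 1/3.
Deceased: Sachiko and Akira. Their combined 2/3 is pooled and carried to generation 2.
At generation 2 (Kaede, Kenji, Chiyo, Emiko, Daichi, Isamu) there are 6 shares of (2/3)/6 = 1/9 each.
Living: Kaede, Kenji, Chiyo, and Daichi — each takes 1/9.
Deceased: Emiko and Isamu. Their combined 2/9 is pooled and carried to generation 3.
At generation 3 (Ryo, Haruki, Mariko, Fumio, Noboru, Reiko, Junko) there are 7 shares of (2/9)/7 = 2/63 each.
Living: Ryo, Haruki, Mariko, Fumio, Noboru, and Reiko — each takes 2/63.
Deceased: Junko. That 2/63 share is carried to generation 4.
At generation 4 (Satoshi, Yori, Midori) there are 3 shares of (2/63)/3 = 2/189 each.
Living: Satoshi, Yori, and Midori — each takes 2/189.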